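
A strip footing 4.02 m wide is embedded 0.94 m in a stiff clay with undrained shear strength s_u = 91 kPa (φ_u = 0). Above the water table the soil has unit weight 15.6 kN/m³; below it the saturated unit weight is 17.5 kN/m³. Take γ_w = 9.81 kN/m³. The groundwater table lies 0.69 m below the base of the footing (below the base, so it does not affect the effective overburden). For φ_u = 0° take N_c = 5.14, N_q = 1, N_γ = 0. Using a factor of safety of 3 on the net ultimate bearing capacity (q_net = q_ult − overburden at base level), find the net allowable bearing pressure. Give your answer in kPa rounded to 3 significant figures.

q_all(net) ≈ 156 kPa

Effective surcharge at the founding depth q = γ·D_f = 15.6 × 0.94 = 14.664 kPa.
q_ult = c·N_c + q·N_q
     = 91 × 5.14 + 14.664 × 1
     = 467.74 + 14.664 = 482.4 kPa.
q_net = 482.4 − 14.664 = 467.74 kPa.
q_all(net) = 467.74 / 3 = 155.91 kPa.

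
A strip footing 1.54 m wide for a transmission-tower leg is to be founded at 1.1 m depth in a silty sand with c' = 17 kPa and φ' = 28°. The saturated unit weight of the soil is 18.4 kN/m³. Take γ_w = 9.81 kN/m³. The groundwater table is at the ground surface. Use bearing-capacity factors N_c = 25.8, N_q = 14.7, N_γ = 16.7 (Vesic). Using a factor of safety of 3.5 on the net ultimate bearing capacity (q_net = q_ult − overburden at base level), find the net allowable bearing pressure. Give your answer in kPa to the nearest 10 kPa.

Water table at ground surface, so effective unit weight γ' = 18.4 − 9.81 = 8.59 kN/m³ is used throughout; overburden q = 8.59 × 1.1 = 9.449 kPa; the same γ' applies in the ½γBN_γ term.
Cohesion term c·N_c = 17 × 25.8 = 438.6 kPa; surcharge term q·N_q = 9.449 × 14.7 = 138.9 kPa; self-weight term 0.5·γ·B·N_γ = 0.5 × 8.59 × 1.54 × 16.7 = 110.46 kPa.
q_ult = 438.6 + 138.9 + 110.46 = 687.96 kPa.
q_net = 687.96 − 9.449 = 678.51 kPa.
q_all(net) = 678.51 / 3.5 = 193.86 kPa.

q_all(net) ≈ 190 kPa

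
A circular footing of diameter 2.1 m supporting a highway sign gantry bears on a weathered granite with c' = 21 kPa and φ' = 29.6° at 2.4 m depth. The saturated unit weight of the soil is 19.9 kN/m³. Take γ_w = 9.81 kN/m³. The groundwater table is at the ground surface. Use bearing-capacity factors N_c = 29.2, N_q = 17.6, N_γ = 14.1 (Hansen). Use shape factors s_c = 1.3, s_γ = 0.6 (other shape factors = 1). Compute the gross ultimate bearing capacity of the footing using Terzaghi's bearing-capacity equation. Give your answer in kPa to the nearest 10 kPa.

γ' = 19.9 − 9.81 = 10.09 kN/m³ (submerged throughout). q = 10.09 × 2.4 = 24.216 kPa; the same γ' applies in the ½γBN_γ term.
c·N_c·s_c = 21 × 29.2 × 1.3 = 797.16 kPa
q·N_q = 24.216 × 17.6 = 426.2 kPa
0.5·γ·B·N_γ·s_γ = 0.5 × 10.09 × 2.1 × 14.1 × 0.6 = 89.629 kPa
q_ult = 797.16 + 426.2 + 89.629 = 1313 kPa.

q_ult ≈ 1310 kPa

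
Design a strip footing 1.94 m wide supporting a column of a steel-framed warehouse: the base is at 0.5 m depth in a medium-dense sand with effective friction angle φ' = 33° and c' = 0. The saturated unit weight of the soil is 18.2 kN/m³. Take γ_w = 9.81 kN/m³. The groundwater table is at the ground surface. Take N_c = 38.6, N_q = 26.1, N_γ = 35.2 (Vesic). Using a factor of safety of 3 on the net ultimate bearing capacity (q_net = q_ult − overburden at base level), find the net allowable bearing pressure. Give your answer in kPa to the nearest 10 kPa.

With the water table at the surface the whole profile is submerged: γ' = 18.2 − 9.81 = 8.39 kN/m³, so q = γ'·D_f = 4.195 kPa; the same γ' applies in the ½γBN_γ term.
q_ult = q·N_q + 0.5·γ·B·N_γ
     = 4.195 × 26.1 + 0.5 × 8.39 × 1.94 × 35.2
     = 109.49 + 286.47 = 395.96 kPa.
q_net = 395.96 − 4.195 = 391.76 kPa.
q_all(net) = 391.76 / 3 = 130.59 kPa.

q_all(net) ≈ 130 kPa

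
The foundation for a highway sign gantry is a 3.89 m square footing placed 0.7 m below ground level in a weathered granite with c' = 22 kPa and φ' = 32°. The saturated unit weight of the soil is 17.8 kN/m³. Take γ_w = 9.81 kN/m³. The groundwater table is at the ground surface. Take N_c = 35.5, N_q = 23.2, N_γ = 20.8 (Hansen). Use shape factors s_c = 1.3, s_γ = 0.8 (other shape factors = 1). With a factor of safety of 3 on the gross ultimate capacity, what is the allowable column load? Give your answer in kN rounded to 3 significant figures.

P_all ≈ 7080 kN

Water table at ground surface, so effective unit weight γ' = 17.8 − 9.81 = 7.99 kN/m³ is used throughout; overburden q = 7.99 × 0.7 = 5.593 kPa; the same γ' applies in the ½γBN_γ term.
Cohesion term c·N_c·s_c = 22 × 35.5 × 1.3 = 1015.3 kPa; surcharge term q·N_q = 5.593 × 23.2 = 129.76 kPa; self-weight term 0.5·γ·B·N_γ·s_γ = 0.5 × 7.99 × 3.89 × 20.8 × 0.8 = 258.59 kPa.
q_ult = 1015.3 + 129.76 + 258.59 = 1403.7 kPa.
Gross allowable pressure q_all = 1403.7 / 3 = 467.88 kPa.
Footing area = 15.1321 m², so allowable column load = 467.88 × 15.1321 = 7080.1 kN.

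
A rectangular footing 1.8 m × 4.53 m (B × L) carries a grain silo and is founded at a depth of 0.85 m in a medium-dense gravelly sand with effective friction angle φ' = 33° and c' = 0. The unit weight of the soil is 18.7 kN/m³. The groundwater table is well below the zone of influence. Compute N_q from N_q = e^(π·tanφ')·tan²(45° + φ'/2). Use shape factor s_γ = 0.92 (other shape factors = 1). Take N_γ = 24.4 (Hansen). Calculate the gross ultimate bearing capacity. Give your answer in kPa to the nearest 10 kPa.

tan33° = 0.6494, so N_q = e^(π×0.6494)·tan²(61.5°) = 7.692 × 3.392 = 26.09.
q = γ·D_f = 18.7 × 0.85 = 15.895 kPa.
q·N_q = 15.895 × 26.092 = 414.73 kPa
0.5·γ·B·N_γ·s_γ = 0.5 × 18.7 × 1.8 × 24.4 × 0.92 = 377.8 kPa
q_ult = 414.73 + 377.8 = 792.53 kPa.

q_ult ≈ 790 kPa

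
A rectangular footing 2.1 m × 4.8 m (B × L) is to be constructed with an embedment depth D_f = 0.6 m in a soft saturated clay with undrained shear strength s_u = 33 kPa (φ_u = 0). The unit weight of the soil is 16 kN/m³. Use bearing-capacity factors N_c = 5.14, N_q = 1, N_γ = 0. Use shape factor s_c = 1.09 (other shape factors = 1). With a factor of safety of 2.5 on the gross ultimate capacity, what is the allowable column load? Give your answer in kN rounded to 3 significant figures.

q = γ·D_f = 16 × 0.6 = 9.6 kPa.
c·N_c·s_c = 33 × 5.14 × 1.09 = 184.89 kPa
q·N_q = 9.6 × 1 = 9.6 kPa
q_ult = 184.89 + 9.6 = 194.49 kPa.
Gross allowable pressure q_all = 194.49 / 2.5 = 77.794 kPa.
Footing area = 10.08 m², so allowable column load = 77.794 × 10.08 = 784.17 kN.

P_all ≈ 784 kN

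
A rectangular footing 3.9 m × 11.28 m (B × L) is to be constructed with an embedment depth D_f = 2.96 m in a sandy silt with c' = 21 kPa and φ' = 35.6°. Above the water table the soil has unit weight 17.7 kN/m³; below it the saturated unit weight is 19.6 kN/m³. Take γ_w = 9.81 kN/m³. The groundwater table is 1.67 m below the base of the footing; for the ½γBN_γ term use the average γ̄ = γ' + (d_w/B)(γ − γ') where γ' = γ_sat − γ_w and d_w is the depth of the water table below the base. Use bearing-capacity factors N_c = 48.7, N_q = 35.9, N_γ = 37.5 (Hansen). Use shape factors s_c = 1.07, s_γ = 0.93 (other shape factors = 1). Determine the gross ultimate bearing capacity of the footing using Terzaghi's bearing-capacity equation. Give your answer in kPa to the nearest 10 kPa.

Effective surcharge at the founding depth q = γ·D_f = 17.7 × 2.96 = 52.392 kPa.
With d_w = 1.67 m < B, γ̄ = 9.79 + (1.67/3.9) × (17.7 − 9.79) = 13.177 kN/m³.
q_ult = c·N_c·s_c + q·N_q + 0.5·γ·B·N_γ·s_γ
     = 21 × 48.7 × 1.07 + 52.392 × 35.9 + 0.5 × 13.177 × 3.9 × 37.5 × 0.93
     = 1094.3 + 1880.9 + 896.13 = 3871.3 kPa.

q_ult ≈ 3870 kPa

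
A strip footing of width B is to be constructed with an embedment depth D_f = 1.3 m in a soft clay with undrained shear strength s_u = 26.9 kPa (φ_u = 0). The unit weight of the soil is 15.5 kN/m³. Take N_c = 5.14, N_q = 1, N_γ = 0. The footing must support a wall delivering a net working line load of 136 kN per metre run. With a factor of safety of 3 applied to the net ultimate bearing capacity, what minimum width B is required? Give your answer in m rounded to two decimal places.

B = 2.95 m

Overburden at base level: q = 15.5 × 1.3 = 20.15 kPa.
Cohesion term c·N_c = 26.9 × 5.14 = 138.27 kPa; surcharge term q·N_q = 20.15 × 1 = 20.15 kPa.
q_ult = 138.27 + 20.15 = 158.42 kPa.
For φ = 0 the ½γBN_γ term vanishes, so q_ult is independent of B. q_net = 158.42 − 20.15 = 138.27 kPa; q_all(net) = 138.27/3 = 46.089 kPa.
Required width B = w / q_all(net) = 136 / 46.089 = 2.951 m.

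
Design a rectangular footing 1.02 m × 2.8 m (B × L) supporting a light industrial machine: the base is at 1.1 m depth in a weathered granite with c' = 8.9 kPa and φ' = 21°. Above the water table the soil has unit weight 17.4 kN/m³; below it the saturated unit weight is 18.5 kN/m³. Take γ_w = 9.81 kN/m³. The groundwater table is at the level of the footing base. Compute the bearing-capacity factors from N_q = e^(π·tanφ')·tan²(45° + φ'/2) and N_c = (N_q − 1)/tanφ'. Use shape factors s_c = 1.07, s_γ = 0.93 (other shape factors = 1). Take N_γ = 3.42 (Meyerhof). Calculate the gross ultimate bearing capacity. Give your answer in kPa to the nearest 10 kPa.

tan21° = 0.3839, so N_q = e^(π×0.3839)·tan²(55.5°) = 3.34 × 2.117 = 7.07.
N_c = (7.07 − 1)/tan21° = 15.81.
Effective surcharge at the founding depth q = γ·D_f = 17.4 × 1.1 = 19.14 kPa.
The water table coincides with the base, so in the self-weight term γ → γ' = 8.69 kN/m³.
q_ult = c·N_c·s_c + q·N_q + 0.5·γ·B·N_γ·s_γ
     = 8.9 × 15.815 × 1.07 + 19.14 × 7.0708 + 0.5 × 8.69 × 1.02 × 3.42 × 0.93
     = 150.61 + 135.33 + 14.096 = 300.04 kPa.

q_ult ≈ 300 kPa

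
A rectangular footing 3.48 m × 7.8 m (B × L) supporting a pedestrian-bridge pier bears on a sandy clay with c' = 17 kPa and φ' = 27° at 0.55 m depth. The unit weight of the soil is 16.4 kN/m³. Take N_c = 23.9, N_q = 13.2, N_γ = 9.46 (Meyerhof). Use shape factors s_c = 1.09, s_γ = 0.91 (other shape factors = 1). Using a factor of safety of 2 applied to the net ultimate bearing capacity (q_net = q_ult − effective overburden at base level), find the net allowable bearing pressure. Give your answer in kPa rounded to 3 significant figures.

Effective surcharge at the founding depth q = γ·D_f = 16.4 × 0.55 = 9.02 kPa.
q_ult = c·N_c·s_c + q·N_q + 0.5·γ·B·N_γ·s_γ
     = 17 × 23.9 × 1.09 + 9.02 × 13.2 + 0.5 × 16.4 × 3.48 × 9.46 × 0.91
     = 442.87 + 119.06 + 245.66 = 807.59 kPa.
Net ultimate: q_net = 807.59 − 9.02 = 798.57 kPa.
q_all(net) = 798.57 / 2 = 399.28 kPa.

q_all(net) ≈ 399 kPa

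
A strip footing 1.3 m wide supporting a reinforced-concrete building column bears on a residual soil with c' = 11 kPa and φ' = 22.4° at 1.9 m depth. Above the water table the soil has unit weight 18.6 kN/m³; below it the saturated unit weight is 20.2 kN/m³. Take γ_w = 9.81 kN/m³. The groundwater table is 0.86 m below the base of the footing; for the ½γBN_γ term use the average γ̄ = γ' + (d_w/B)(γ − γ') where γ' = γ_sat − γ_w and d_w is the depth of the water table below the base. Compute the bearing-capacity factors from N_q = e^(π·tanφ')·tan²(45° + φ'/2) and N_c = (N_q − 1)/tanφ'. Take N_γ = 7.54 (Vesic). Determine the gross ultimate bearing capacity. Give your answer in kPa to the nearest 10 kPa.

q_ult ≈ 560 kPa

tan22.4° = 0.4122, so N_q = e^(π×0.4122)·tan²(56.2°) = 3.651 × 2.231 = 8.15.
N_c = (8.15 − 1)/tan22.4° = 17.34.
q = γ·D_f = 18.6 × 1.9 = 35.34 kPa.
γ' = 10.39 kN/m³; averaging over the depth B below the base, γ̄ = γ' + (d_w/B)(γ − γ') = 15.821 kN/m³.
c·N_c = 11 × 17.337 = 190.71 kPa
q·N_q = 35.34 × 8.1457 = 287.87 kPa
0.5·γ·B·N_γ = 0.5 × 15.821 × 1.3 × 7.54 = 77.54 kPa
q_ult = 190.71 + 287.87 + 77.54 = 556.12 kPa.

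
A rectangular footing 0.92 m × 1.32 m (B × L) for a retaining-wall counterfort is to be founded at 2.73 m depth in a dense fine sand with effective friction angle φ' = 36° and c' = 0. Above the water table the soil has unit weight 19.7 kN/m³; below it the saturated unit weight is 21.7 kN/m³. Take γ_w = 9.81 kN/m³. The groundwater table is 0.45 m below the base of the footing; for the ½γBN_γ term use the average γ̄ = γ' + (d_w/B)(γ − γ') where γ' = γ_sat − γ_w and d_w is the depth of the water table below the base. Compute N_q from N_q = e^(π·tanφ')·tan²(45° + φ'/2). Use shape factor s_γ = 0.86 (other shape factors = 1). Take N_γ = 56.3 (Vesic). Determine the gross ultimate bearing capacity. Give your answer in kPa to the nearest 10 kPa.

q_ult ≈ 2380 kPa

tan36° = 0.7265, so N_q = e^(π×0.7265)·tan²(63°) = 9.801 × 3.852 = 37.75.
Overburden at base level: q = 19.7 × 2.73 = 53.781 kPa.
The water table is 0.45 m below the base (< B = 0.92 m), so the ½γBN_γ term uses γ̄ = γ' + (d_w/B)(γ − γ') = 11.89 + (0.45/0.92)(19.7 − 11.89) = 15.71 kN/m³.
Surcharge term q·N_q = 53.781 × 37.752 = 2030.4 kPa; self-weight term 0.5·γ·B·N_γ·s_γ = 0.5 × 15.71 × 0.92 × 56.3 × 0.86 = 349.9 kPa.
q_ult = 2030.4 + 349.9 = 2380.3 kPa.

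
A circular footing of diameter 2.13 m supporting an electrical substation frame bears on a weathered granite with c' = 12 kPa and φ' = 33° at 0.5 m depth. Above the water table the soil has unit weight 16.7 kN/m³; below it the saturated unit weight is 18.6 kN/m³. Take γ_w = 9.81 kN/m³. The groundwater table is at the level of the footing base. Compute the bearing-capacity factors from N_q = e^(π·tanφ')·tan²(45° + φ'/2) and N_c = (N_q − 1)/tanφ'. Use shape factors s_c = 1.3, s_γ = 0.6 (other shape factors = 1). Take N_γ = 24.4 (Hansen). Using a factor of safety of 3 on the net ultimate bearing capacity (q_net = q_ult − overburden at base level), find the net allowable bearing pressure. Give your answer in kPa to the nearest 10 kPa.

N_q = e^(π·tan33°)·tan²(61.5°) = 26.09; N_c = (N_q − 1)/tanφ' = 38.64.
Effective surcharge at the founding depth q = γ·D_f = 16.7 × 0.5 = 8.35 kPa.
The water table coincides with the base, so in the self-weight term γ → γ' = 8.79 kN/m³.
q_ult = c·N_c·s_c + q·N_q + 0.5·γ·B·N_γ·s_γ
     = 12 × 38.638 × 1.3 + 8.35 × 26.092 + 0.5 × 8.79 × 2.13 × 24.4 × 0.6
     = 602.76 + 217.87 + 137.05 = 957.68 kPa.
q_net = 957.68 − 8.35 = 949.33 kPa.
q_all(net) = 949.33 / 3 = 316.44 kPa.

q_all(net) ≈ 320 kPa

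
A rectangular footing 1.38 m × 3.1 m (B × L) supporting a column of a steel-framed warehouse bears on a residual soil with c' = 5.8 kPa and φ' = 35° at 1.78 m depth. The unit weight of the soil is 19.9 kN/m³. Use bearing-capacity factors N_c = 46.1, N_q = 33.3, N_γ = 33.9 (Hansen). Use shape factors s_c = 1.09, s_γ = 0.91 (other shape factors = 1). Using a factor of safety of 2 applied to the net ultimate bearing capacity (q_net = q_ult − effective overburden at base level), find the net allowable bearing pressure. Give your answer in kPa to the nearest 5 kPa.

Overburden at base level: q = 19.9 × 1.78 = 35.422 kPa.
Cohesion term c·N_c·s_c = 5.8 × 46.1 × 1.09 = 291.44 kPa; surcharge term q·N_q = 35.422 × 33.3 = 1179.6 kPa; self-weight term 0.5·γ·B·N_γ·s_γ = 0.5 × 19.9 × 1.38 × 33.9 × 0.91 = 423.59 kPa.
q_ult = 291.44 + 1179.6 + 423.59 = 1894.6 kPa.
Net ultimate: q_net = 1894.6 − 35.422 = 1859.2 kPa.
q_all(net) = 1859.2 / 2 = 929.58 kPa.

q_all(net) ≈ 930 kPa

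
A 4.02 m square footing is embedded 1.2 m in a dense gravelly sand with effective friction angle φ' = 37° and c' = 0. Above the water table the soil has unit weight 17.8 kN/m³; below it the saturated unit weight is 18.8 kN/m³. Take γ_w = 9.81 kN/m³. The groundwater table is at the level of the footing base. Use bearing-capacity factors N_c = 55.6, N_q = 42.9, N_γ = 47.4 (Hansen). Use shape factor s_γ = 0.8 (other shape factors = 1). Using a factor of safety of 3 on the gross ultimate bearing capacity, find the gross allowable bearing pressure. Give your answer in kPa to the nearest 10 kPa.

q_all ≈ 530 kPa

q = γ·D_f = 17.8 × 1.2 = 21.36 kPa.
For the ½γBN_γ term take γ' = 18.8 − 9.81 = 8.99 kN/m³ (soil below base is submerged).
q·N_q = 21.36 × 42.9 = 916.34 kPa
0.5·γ·B·N_γ·s_γ = 0.5 × 8.99 × 4.02 × 47.4 × 0.8 = 685.21 kPa
q_ult = 916.34 + 685.21 = 1601.6 kPa.
q_all = 1601.6 / 3 = 533.85 kPa.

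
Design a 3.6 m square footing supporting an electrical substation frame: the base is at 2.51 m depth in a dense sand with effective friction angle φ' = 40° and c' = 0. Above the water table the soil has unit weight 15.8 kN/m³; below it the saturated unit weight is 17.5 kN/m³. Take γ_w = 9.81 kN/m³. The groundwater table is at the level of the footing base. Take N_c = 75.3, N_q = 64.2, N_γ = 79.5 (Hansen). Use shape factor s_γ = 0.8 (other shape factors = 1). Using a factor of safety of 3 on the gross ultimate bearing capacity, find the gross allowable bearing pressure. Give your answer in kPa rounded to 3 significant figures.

q_all ≈ 1140 kPa

q = γ·D_f = 15.8 × 2.51 = 39.658 kPa.
For the ½γBN_γ term take γ' = 17.5 − 9.81 = 7.69 kN/m³ (soil below base is submerged).
q·N_q = 39.658 × 64.2 = 2546 kPa
0.5·γ·B·N_γ·s_γ = 0.5 × 7.69 × 3.6 × 79.5 × 0.8 = 880.35 kPa
q_ult = 2546 + 880.35 = 3426.4 kPa.
q_all = 3426.4 / 3 = 1142.1 kPa.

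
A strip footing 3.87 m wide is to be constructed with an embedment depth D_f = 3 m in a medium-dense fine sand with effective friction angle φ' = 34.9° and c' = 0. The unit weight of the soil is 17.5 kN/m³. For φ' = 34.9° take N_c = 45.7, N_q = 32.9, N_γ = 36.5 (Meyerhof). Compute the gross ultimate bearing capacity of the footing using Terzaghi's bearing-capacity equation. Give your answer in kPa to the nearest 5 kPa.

Overburden at base level: q = 17.5 × 3 = 52.5 kPa.
Surcharge term q·N_q = 52.5 × 32.9 = 1727.2 kPa; self-weight term 0.5·γ·B·N_γ = 0.5 × 17.5 × 3.87 × 36.5 = 1236 kPa.
q_ult = 1727.2 + 1236 = 2963.2 kPa.

q_ult ≈ 2965 kPa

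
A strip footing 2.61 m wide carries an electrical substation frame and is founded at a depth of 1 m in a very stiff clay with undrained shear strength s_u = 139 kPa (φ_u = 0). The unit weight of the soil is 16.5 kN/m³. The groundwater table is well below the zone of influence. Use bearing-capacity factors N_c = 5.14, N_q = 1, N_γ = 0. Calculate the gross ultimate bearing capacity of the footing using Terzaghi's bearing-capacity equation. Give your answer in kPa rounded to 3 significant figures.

Overburden at base level: q = 16.5 × 1 = 16.5 kPa.
Cohesion term c·N_c = 139 × 5.14 = 714.46 kPa; surcharge term q·N_q = 16.5 × 1 = 16.5 kPa.
q_ult = 714.46 + 16.5 = 730.96 kPa.

q_ult ≈ 731 kPa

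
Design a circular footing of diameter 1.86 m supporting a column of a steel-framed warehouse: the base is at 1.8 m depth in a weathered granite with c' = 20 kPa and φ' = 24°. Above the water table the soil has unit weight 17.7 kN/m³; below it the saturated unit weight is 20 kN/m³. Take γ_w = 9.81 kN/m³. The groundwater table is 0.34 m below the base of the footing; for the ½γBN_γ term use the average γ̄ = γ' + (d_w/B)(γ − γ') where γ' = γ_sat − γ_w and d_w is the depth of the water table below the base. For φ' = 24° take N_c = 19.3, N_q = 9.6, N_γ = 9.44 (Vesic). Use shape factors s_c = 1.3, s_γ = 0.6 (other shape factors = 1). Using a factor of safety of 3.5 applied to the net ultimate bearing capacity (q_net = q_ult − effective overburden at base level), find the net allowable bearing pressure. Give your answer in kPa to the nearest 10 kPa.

q_all(net) ≈ 240 kPa

q = γ·D_f = 17.7 × 1.8 = 31.86 kPa.
γ' = 10.19 kN/m³; averaging over the depth B below the base, γ̄ = γ' + (d_w/B)(γ − γ') = 11.563 kN/m³.
c·N_c·s_c = 20 × 19.3 × 1.3 = 501.8 kPa
q·N_q = 31.86 × 9.6 = 305.86 kPa
0.5·γ·B·N_γ·s_γ = 0.5 × 11.563 × 1.86 × 9.44 × 0.6 = 60.907 kPa
q_ult = 501.8 + 305.86 + 60.907 = 868.56 kPa.
Net ultimate: q_net = 868.56 − 31.86 = 836.7 kPa.
q_all(net) = 836.7 / 3.5 = 239.06 kPa.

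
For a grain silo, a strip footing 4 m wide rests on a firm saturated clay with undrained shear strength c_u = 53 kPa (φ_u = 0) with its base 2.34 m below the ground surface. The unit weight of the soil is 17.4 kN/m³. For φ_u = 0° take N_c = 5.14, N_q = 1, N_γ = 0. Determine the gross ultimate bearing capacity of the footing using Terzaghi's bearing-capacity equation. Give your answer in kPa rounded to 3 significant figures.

q = γ·D_f = 17.4 × 2.34 = 40.716 kPa.
c·N_c = 53 × 5.14 = 272.42 kPa
q·N_q = 40.716 × 1 = 40.716 kPa
q_ult = 272.42 + 40.716 = 313.14 kPa.

q_ult ≈ 313 kPa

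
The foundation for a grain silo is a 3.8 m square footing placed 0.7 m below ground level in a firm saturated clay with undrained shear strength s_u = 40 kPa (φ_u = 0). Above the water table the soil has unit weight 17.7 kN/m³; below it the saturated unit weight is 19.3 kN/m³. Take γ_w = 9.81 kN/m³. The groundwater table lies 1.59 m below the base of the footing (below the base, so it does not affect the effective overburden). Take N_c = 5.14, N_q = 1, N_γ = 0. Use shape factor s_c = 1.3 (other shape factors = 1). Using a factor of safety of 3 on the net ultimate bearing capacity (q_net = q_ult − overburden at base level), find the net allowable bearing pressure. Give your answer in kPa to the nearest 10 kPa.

q_all(net) ≈ 90 kPa

Overburden at base level: q = 17.7 × 0.7 = 12.39 kPa.
Cohesion term c·N_c·s_c = 40 × 5.14 × 1.3 = 267.28 kPa; surcharge term q·N_q = 12.39 × 1 = 12.39 kPa.
q_ult = 267.28 + 12.39 = 279.67 kPa.
q_net = 279.67 − 12.39 = 267.28 kPa.
q_all(net) = 267.28 / 3 = 89.093 kPa.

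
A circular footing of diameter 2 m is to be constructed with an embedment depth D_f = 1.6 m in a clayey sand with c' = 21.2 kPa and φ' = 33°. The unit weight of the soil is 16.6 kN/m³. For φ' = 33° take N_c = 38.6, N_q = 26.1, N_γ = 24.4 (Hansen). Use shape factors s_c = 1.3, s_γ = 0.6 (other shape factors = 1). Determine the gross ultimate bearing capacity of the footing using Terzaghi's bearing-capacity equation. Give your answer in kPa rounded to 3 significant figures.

q_ult ≈ 2000 kPa

Overburden at base level: q = 16.6 × 1.6 = 26.56 kPa.
Cohesion term c·N_c·s_c = 21.2 × 38.6 × 1.3 = 1063.8 kPa; surcharge term q·N_q = 26.56 × 26.1 = 693.22 kPa; self-weight term 0.5·γ·B·N_γ·s_γ = 0.5 × 16.6 × 2 × 24.4 × 0.6 = 243.02 kPa.
q_ult = 1063.8 + 693.22 + 243.02 = 2000.1 kPa.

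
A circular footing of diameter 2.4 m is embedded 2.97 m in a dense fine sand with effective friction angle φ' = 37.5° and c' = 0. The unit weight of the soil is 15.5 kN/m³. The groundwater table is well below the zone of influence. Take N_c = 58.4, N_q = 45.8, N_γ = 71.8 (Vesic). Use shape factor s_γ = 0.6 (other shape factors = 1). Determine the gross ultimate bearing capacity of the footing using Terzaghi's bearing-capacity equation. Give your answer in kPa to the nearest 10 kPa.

q_ult ≈ 2910 kPa

Effective surcharge at the founding depth q = γ·D_f = 15.5 × 2.97 = 46.035 kPa.
q_ult = q·N_q + 0.5·γ·B·N_γ·s_γ
     = 46.035 × 45.8 + 0.5 × 15.5 × 2.4 × 71.8 × 0.6
     = 2108.4 + 801.29 = 2909.7 kPa.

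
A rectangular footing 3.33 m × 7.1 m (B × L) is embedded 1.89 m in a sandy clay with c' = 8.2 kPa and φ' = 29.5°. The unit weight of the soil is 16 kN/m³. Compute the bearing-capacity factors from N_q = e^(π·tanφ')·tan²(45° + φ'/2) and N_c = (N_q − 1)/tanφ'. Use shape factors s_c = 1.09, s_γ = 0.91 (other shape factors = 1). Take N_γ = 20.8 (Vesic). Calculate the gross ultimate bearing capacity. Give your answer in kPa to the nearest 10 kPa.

q_ult ≈ 1290 kPa

tan29.5° = 0.5658, so N_q = e^(π×0.5658)·tan²(59.75°) = 5.915 × 2.94 = 17.39.
N_c = (17.39 − 1)/tan29.5° = 28.97.
Effective surcharge at the founding depth q = γ·D_f = 16 × 1.89 = 30.24 kPa.
q_ult = c·N_c·s_c + q·N_q + 0.5·γ·B·N_γ·s_γ
     = 8.2 × 28.971 × 1.09 + 30.24 × 17.391 + 0.5 × 16 × 3.33 × 20.8 × 0.91
     = 258.94 + 525.9 + 504.24 = 1289.1 kPa.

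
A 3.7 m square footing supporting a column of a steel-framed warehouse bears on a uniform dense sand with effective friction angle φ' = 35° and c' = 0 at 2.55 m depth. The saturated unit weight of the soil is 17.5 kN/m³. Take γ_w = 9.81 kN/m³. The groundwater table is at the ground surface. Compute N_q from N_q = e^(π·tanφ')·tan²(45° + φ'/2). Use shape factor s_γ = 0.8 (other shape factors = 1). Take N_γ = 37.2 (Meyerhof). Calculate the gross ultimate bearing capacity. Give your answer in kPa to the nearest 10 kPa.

q_ult ≈ 1080 kPa

tan35° = 0.7002, so N_q = e^(π×0.7002)·tan²(62.5°) = 9.023 × 3.69 = 33.3.
With the water table at the surface the whole profile is submerged: γ' = 17.5 − 9.81 = 7.69 kN/m³, so q = γ'·D_f = 19.609 kPa; the same γ' applies in the ½γBN_γ term.
q_ult = q·N_q + 0.5·γ·B·N_γ·s_γ
     = 19.609 × 33.296 + 0.5 × 7.69 × 3.7 × 37.2 × 0.8
     = 652.92 + 423.38 = 1076.3 kPa.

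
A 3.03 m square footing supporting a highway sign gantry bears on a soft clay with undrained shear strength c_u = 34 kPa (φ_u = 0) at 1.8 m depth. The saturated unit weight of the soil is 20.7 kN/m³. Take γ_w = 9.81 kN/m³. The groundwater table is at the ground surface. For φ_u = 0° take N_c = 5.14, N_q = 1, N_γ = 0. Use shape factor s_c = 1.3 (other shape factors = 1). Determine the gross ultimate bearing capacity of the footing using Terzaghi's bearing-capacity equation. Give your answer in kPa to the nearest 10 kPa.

q_ult ≈ 250 kPa

γ' = 20.7 − 9.81 = 10.89 kN/m³ (submerged throughout). q = 10.89 × 1.8 = 19.602 kPa.
c·N_c·s_c = 34 × 5.14 × 1.3 = 227.19 kPa
q·N_q = 19.602 × 1 = 19.602 kPa
q_ult = 227.19 + 19.602 = 246.79 kPa.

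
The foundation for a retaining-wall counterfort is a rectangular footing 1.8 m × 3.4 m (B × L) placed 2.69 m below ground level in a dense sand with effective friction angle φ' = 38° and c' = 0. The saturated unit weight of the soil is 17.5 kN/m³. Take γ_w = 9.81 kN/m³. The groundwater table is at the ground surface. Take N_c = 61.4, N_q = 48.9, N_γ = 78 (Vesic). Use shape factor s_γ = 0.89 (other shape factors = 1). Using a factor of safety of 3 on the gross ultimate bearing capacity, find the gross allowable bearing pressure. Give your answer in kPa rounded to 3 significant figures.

q_all ≈ 497 kPa

Water table at ground surface, so effective unit weight γ' = 17.5 − 9.81 = 7.69 kN/m³ is used throughout; overburden q = 7.69 × 2.69 = 20.686 kPa; the same γ' applies in the ½γBN_γ term.
Surcharge term q·N_q = 20.686 × 48.9 = 1011.6 kPa; self-weight term 0.5·γ·B·N_γ·s_γ = 0.5 × 7.69 × 1.8 × 78 × 0.89 = 480.46 kPa.
q_ult = 1011.6 + 480.46 = 1492 kPa.
q_all = 1492 / 3 = 497.34 kPa.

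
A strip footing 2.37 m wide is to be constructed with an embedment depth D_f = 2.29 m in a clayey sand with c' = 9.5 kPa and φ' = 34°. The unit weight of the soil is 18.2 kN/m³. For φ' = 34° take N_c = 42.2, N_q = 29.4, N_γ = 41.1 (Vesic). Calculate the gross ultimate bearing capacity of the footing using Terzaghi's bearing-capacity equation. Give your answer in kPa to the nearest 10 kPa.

Effective surcharge at the founding depth q = γ·D_f = 18.2 × 2.29 = 41.678 kPa.
q_ult = c·N_c + q·N_q + 0.5·γ·B·N_γ
     = 9.5 × 42.2 + 41.678 × 29.4 + 0.5 × 18.2 × 2.37 × 41.1
     = 400.9 + 1225.3 + 886.4 = 2512.6 kPa.

q_ult ≈ 2510 kPa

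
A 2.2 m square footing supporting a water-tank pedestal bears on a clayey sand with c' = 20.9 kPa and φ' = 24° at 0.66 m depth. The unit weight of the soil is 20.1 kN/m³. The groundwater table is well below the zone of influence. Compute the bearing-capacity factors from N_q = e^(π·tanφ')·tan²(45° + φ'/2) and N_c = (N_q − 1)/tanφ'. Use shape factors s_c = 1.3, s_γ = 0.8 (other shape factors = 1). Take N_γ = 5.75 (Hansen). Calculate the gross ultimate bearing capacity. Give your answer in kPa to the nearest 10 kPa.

tan24° = 0.4452, so N_q = e^(π×0.4452)·tan²(57°) = 4.05 × 2.371 = 9.6.
N_c = (9.6 − 1)/tan24° = 19.32.
q = γ·D_f = 20.1 × 0.66 = 13.266 kPa.
c·N_c·s_c = 20.9 × 19.324 × 1.3 = 525.02 kPa
q·N_q = 13.266 × 9.6034 = 127.4 kPa
0.5·γ·B·N_γ·s_γ = 0.5 × 20.1 × 2.2 × 5.75 × 0.8 = 101.71 kPa
q_ult = 525.02 + 127.4 + 101.71 = 754.13 kPa.

q_ult ≈ 750 kPa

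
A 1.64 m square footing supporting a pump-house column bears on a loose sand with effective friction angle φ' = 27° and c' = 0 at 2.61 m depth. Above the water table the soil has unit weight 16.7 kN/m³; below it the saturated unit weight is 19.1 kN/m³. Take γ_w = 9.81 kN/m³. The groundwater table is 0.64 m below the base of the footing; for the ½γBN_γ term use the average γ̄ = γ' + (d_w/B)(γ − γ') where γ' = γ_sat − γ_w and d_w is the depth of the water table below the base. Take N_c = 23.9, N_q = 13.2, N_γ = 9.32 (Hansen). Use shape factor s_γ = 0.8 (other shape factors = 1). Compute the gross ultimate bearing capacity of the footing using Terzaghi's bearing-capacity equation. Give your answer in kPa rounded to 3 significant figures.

Effective surcharge at the founding depth q = γ·D_f = 16.7 × 2.61 = 43.587 kPa.
With d_w = 0.64 m < B, γ̄ = 9.29 + (0.64/1.64) × (16.7 − 9.29) = 12.182 kN/m³.
q_ult = q·N_q + 0.5·γ·B·N_γ·s_γ
     = 43.587 × 13.2 + 0.5 × 12.182 × 1.64 × 9.32 × 0.8
     = 575.35 + 74.478 = 649.83 kPa.

q_ult ≈ 650 kPa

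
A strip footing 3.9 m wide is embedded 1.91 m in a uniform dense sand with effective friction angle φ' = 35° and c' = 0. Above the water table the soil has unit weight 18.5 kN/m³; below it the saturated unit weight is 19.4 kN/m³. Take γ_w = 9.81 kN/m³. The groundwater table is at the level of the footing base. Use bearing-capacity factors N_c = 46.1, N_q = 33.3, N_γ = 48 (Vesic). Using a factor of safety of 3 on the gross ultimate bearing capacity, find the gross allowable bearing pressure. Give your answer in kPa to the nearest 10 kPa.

q_all ≈ 690 kPa

Effective surcharge at the founding depth q = γ·D_f = 18.5 × 1.91 = 35.335 kPa.
The water table coincides with the base, so in the self-weight term γ → γ' = 9.59 kN/m³.
q_ult = q·N_q + 0.5·γ·B·N_γ
     = 35.335 × 33.3 + 0.5 × 9.59 × 3.9 × 48
     = 1176.7 + 897.62 = 2074.3 kPa.
q_all = 2074.3 / 3 = 691.43 kPa.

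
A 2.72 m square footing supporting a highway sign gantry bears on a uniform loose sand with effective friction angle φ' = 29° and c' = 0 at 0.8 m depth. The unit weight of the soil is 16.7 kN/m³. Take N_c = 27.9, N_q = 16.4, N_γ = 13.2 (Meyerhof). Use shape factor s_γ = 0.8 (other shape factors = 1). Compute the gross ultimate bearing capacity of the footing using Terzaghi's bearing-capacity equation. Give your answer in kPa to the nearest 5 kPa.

Overburden at base level: q = 16.7 × 0.8 = 13.36 kPa.
Surcharge term q·N_q = 13.36 × 16.4 = 219.1 kPa; self-weight term 0.5·γ·B·N_γ·s_γ = 0.5 × 16.7 × 2.72 × 13.2 × 0.8 = 239.84 kPa.
q_ult = 219.1 + 239.84 = 458.94 kPa.

q_ult ≈ 460 kPa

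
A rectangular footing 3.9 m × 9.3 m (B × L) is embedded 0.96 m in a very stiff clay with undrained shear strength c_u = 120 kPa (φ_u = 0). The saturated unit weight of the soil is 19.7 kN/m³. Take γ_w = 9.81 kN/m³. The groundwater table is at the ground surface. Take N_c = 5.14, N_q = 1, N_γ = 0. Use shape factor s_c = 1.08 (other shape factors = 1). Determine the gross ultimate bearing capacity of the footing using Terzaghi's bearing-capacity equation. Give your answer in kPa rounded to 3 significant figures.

q_ult ≈ 676 kPa

With the water table at the surface the whole profile is submerged: γ' = 19.7 − 9.81 = 9.89 kN/m³, so q = γ'·D_f = 9.4944 kPa.
q_ult = c·N_c·s_c + q·N_q
     = 120 × 5.14 × 1.08 + 9.4944 × 1
     = 666.14 + 9.4944 = 675.64 kPa.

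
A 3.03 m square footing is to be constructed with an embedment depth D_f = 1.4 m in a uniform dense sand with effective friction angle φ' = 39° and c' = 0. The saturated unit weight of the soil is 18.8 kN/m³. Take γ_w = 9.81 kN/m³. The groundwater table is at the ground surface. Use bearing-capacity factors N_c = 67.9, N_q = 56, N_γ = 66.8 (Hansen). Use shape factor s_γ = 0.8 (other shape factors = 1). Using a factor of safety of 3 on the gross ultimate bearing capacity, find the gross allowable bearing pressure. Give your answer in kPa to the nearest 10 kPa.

q_all ≈ 480 kPa

With the water table at the surface the whole profile is submerged: γ' = 18.8 − 9.81 = 8.99 kN/m³, so q = γ'·D_f = 12.586 kPa; the same γ' applies in the ½γBN_γ term.
q_ult = q·N_q + 0.5·γ·B·N_γ·s_γ
     = 12.586 × 56 + 0.5 × 8.99 × 3.03 × 66.8 × 0.8
     = 704.82 + 727.84 = 1432.7 kPa.
q_all = 1432.7 / 3 = 477.55 kPa.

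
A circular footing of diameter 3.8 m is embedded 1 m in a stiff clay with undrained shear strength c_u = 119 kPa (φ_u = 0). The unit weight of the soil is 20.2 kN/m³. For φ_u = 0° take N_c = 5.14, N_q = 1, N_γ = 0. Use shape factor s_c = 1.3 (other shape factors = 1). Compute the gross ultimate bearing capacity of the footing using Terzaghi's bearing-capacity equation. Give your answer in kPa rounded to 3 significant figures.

Overburden at base level: q = 20.2 × 1 = 20.2 kPa.
Cohesion term c·N_c·s_c = 119 × 5.14 × 1.3 = 795.16 kPa; surcharge term q·N_q = 20.2 × 1 = 20.2 kPa.
q_ult = 795.16 + 20.2 = 815.36 kPa.

q_ult ≈ 815 kPa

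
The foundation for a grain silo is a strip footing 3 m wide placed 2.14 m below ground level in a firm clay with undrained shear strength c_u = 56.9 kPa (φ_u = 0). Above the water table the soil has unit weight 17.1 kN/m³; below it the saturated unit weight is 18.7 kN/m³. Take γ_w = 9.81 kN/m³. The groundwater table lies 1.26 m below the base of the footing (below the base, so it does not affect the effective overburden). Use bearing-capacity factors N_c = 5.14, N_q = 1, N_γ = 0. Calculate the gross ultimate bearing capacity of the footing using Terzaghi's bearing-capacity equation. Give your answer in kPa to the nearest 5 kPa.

q_ult ≈ 330 kPa

q = γ·D_f = 17.1 × 2.14 = 36.594 kPa.
c·N_c = 56.9 × 5.14 = 292.47 kPa
q·N_q = 36.594 × 1 = 36.594 kPa
q_ult = 292.47 + 36.594 = 329.06 kPa.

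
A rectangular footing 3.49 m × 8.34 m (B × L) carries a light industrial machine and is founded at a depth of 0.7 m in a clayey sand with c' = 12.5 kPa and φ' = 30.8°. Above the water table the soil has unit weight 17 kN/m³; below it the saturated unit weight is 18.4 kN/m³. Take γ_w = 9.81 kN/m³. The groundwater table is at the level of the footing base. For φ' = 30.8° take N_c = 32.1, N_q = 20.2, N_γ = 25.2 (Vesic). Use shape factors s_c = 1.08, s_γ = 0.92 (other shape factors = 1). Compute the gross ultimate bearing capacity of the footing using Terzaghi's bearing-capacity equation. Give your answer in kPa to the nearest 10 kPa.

Overburden at base level: q = 17 × 0.7 = 11.9 kPa.
Below the base the soil is submerged, so the ½γBN_γ term uses γ' = 18.4 − 9.81 = 8.59 kN/m³.
Cohesion term c·N_c·s_c = 12.5 × 32.1 × 1.08 = 433.35 kPa; surcharge term q·N_q = 11.9 × 20.2 = 240.38 kPa; self-weight term 0.5·γ·B·N_γ·s_γ = 0.5 × 8.59 × 3.49 × 25.2 × 0.92 = 347.52 kPa.
q_ult = 433.35 + 240.38 + 347.52 = 1021.2 kPa.

q_ult ≈ 1020 kPa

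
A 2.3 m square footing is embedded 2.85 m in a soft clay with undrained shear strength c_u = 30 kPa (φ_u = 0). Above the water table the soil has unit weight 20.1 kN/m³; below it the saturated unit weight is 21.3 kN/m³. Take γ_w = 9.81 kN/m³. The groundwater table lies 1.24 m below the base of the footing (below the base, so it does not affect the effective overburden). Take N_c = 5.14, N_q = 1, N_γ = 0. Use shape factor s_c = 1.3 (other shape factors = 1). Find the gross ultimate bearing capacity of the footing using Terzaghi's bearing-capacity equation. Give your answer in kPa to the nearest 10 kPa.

q = γ·D_f = 20.1 × 2.85 = 57.285 kPa.
c·N_c·s_c = 30 × 5.14 × 1.3 = 200.46 kPa
q·N_q = 57.285 × 1 = 57.285 kPa
q_ult = 200.46 + 57.285 = 257.75 kPa.

q_ult ≈ 260 kPa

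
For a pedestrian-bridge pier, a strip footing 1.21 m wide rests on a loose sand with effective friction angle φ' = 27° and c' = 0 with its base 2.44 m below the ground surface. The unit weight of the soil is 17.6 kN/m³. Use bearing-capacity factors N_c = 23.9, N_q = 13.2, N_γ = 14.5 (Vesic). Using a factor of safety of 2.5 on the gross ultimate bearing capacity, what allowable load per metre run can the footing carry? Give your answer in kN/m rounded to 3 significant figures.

≈ 349 kN/m

Effective surcharge at the founding depth q = γ·D_f = 17.6 × 2.44 = 42.944 kPa.
q_ult = q·N_q + 0.5·γ·B·N_γ
     = 42.944 × 13.2 + 0.5 × 17.6 × 1.21 × 14.5
     = 566.86 + 154.4 = 721.26 kPa.
Gross allowable pressure q_all = 721.26 / 2.5 = 288.5 kPa.
Allowable wall load = q_all × B = 288.5 × 1.21 = 349.09 kN per metre run.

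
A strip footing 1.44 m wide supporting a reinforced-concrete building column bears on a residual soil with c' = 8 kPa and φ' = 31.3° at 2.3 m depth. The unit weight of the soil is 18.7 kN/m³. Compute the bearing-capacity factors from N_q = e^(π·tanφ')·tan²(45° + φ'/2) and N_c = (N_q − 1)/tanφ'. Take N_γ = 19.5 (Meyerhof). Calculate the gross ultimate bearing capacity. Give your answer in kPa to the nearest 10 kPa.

q_ult ≈ 1450 kPa

tan31.3° = 0.608, so N_q = e^(π×0.608)·tan²(60.65°) = 6.754 × 3.162 = 21.36.
N_c = (21.36 − 1)/tan31.3° = 33.48.
q = γ·D_f = 18.7 × 2.3 = 43.01 kPa.
c·N_c = 8 × 33.485 = 267.88 kPa
q·N_q = 43.01 × 21.359 = 918.66 kPa
0.5·γ·B·N_γ = 0.5 × 18.7 × 1.44 × 19.5 = 262.55 kPa
q_ult = 267.88 + 918.66 + 262.55 = 1449.1 kPa.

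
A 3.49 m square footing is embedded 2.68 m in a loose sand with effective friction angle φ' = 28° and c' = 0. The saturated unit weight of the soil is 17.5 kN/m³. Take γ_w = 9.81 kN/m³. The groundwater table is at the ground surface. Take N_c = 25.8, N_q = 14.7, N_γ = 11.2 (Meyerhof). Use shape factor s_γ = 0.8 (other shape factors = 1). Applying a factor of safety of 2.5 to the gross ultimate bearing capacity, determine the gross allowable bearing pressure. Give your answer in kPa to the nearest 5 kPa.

q_all ≈ 170 kPa

With the water table at the surface the whole profile is submerged: γ' = 17.5 − 9.81 = 7.69 kN/m³, so q = γ'·D_f = 20.609 kPa; the same γ' applies in the ½γBN_γ term.
q_ult = q·N_q + 0.5·γ·B·N_γ·s_γ
     = 20.609 × 14.7 + 0.5 × 7.69 × 3.49 × 11.2 × 0.8
     = 302.96 + 120.23 = 423.19 kPa.
q_all = q_ult / FS = 423.19 / 2.5 = 169.28 kPa.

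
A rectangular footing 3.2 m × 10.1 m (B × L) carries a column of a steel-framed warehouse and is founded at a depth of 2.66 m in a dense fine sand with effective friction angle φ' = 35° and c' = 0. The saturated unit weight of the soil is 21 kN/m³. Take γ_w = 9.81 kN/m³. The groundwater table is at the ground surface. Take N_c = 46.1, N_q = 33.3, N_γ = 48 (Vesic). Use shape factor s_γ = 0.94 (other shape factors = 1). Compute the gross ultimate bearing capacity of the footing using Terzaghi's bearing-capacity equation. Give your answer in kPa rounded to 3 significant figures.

q_ult ≈ 1800 kPa

γ' = 21 − 9.81 = 11.19 kN/m³ (submerged throughout). q = 11.19 × 2.66 = 29.765 kPa; the same γ' applies in the ½γBN_γ term.
q·N_q = 29.765 × 33.3 = 991.19 kPa
0.5·γ·B·N_γ·s_γ = 0.5 × 11.19 × 3.2 × 48 × 0.94 = 807.83 kPa
q_ult = 991.19 + 807.83 = 1799 kPa.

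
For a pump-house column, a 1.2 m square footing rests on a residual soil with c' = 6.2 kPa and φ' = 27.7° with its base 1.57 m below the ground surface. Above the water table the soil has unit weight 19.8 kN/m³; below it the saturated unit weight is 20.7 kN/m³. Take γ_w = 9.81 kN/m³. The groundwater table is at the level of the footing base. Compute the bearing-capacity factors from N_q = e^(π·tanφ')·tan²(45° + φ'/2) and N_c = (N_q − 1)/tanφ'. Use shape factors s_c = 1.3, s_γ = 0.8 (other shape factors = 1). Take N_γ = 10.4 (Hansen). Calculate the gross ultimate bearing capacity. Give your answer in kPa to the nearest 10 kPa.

q_ult ≈ 700 kPa

tan27.7° = 0.525, so N_q = e^(π×0.525)·tan²(58.85°) = 5.204 × 2.737 = 14.24.
N_c = (14.24 − 1)/tan27.7° = 25.23.
Overburden at base level: q = 19.8 × 1.57 = 31.086 kPa.
Below the base the soil is submerged, so the ½γBN_γ term uses γ' = 20.7 − 9.81 = 10.89 kN/m³.
Cohesion term c·N_c·s_c = 6.2 × 25.226 × 1.3 = 203.32 kPa; surcharge term q·N_q = 31.086 × 14.244 = 442.78 kPa; self-weight term 0.5·γ·B·N_γ·s_γ = 0.5 × 10.89 × 1.2 × 10.4 × 0.8 = 54.363 kPa.
q_ult = 203.32 + 442.78 + 54.363 = 700.46 kPa.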